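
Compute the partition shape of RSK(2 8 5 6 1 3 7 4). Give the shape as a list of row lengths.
Row-insert each entry into an empty tableau.

After inserting 2: P = [[2]].
After inserting 8: P = [[2, 8]].
After inserting 5: P = [[2, 5], [8]].
After inserting 6: P = [[2, 5, 6], [8]].
After inserting 1: P = [[1, 5, 6], [2], [8]].
After inserting 3: P = [[1, 3, 6], [2, 5], [8]].
After inserting 7: P = [[1, 3, 6, 7], [2, 5], [8]].
After inserting 4: P = [[1, 3, 4, 7], [2, 5, 6], [8]].

The final insertion tableau P = [[1, 3, 4, 7], [2, 5, 6], [8]] has shape [4, 3, 1].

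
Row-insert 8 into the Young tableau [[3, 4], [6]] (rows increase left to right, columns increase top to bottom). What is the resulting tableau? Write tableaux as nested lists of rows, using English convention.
8 is larger than every entry of row 1, so it is appended to row 1. The new tableau is [[3, 4, 8], [6]].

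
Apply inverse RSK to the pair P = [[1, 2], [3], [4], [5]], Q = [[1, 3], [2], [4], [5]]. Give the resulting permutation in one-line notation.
Reverse the RSK construction: for i from n down to 1, find the cell of Q containing i, remove the entry at that cell from P, and reverse-bump it up through P; the value ejected from row 1 is w(i).

Step i=5: Q has 5 at row 4, column 1; remove 5 from row 4 of P and reverse-bump: 5 enters row 3 and ejects 4; 4 enters row 2 and ejects 3; 3 enters row 1 and ejects 2. So w(5) = 2. P is now [[1, 3], [4], [5]].
Step i=4: Q has 4 at row 3, column 1; remove 5 from row 3 of P and reverse-bump: 5 enters row 2 and ejects 4; 4 enters row 1 and ejects 3. So w(4) = 3. P is now [[1, 4], [5]].
Step i=3: Q has 3 at row 1, column 2; remove that cell from P, ejecting 4. So w(3) = 4. P is now [[1], [5]].
Step i=2: Q has 2 at row 2, column 1; remove 5 from row 2 of P and reverse-bump: 5 enters row 1 and ejects 1. So w(2) = 1. P is now [[5]].
Step i=1: Q has 1 at row 1, column 1; remove that cell from P, ejecting 5. So w(1) = 5. P is now [].

So w = 5 1 4 3 2.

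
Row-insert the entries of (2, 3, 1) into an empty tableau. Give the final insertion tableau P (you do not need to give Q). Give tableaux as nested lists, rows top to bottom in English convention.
Insert 2: appended to row 1. P = [[2]].
Insert 3: appended to row 1. P = [[2, 3]].
Insert 1: 1 bumps 2 from row 1; 2 starts row 2. P = [[1, 3], [2]].

So P = [[1, 3], [2]].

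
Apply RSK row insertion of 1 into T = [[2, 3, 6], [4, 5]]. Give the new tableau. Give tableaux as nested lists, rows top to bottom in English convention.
[[1, 3, 6], [2, 5], [4]]

In row 1, 1 replaces 2 (the leftmost entry greater than 1); 2 is bumped to row 2. In row 2, 2 replaces 4 (the leftmost entry greater than 2); 4 is bumped to row 3. 4 starts a new row 3. The new tableau is [[1, 3, 6], [2, 5], [4]].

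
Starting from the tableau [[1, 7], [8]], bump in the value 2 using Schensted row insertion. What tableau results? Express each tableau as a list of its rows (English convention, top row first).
[[1, 2], [7], [8]]

In row 1, 2 replaces 7 (the leftmost entry greater than 2); 7 is bumped to row 2. In row 2, 7 replaces 8 (the leftmost entry greater than 7); 8 is bumped to row 3. 8 starts a new row 3. The new tableau is [[1, 2], [7], [8]].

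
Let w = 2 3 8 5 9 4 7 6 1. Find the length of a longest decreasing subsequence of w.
4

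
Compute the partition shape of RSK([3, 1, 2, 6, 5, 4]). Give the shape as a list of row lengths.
[3, 2, 1]

Row-insert each entry into an empty tableau.

After inserting 3: P = [[3]].
After inserting 1: P = [[1], [3]].
After inserting 2: P = [[1, 2], [3]].
After inserting 6: P = [[1, 2, 6], [3]].
After inserting 5: P = [[1, 2, 5], [3, 6]].
After inserting 4: P = [[1, 2, 4], [3, 5], [6]].

The final insertion tableau P = [[1, 2, 4], [3, 5], [6]] has shape [3, 2, 1].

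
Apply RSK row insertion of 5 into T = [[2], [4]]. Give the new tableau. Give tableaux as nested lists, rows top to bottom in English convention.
5 is larger than every entry of row 1, so it is appended to row 1. The new tableau is [[2, 5], [4]].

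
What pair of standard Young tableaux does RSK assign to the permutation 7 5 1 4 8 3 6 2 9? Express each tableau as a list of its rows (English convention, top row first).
Insert each entry of the permutation into P by Schensted row insertion, recording in Q the position of each new cell.

Insert 7: appended to row 1. P = [[7]].
Insert 5: 5 bumps 7 from row 1; 7 starts row 2. P = [[5], [7]].
Insert 1: 1 bumps 5 from row 1; 5 bumps 7 from row 2; 7 starts row 3. P = [[1], [5], [7]].
Insert 4: appended to row 1. P = [[1, 4], [5], [7]].
Insert 8: appended to row 1. P = [[1, 4, 8], [5], [7]].
Insert 3: 3 bumps 4 from row 1; 4 bumps 5 from row 2; 5 bumps 7 from row 3; 7 starts row 4. P = [[1, 3, 8], [4], [5], [7]].
Insert 6: 6 bumps 8 from row 1; 8 appends to row 2. P = [[1, 3, 6], [4, 8], [5], [7]].
Insert 2: 2 bumps 3 from row 1; 3 bumps 4 from row 2; 4 bumps 5 from row 3; 5 bumps 7 from row 4; 7 starts row 5. P = [[1, 2, 6], [3, 8], [4], [5], [7]].
Insert 9: appended to row 1. P = [[1, 2, 6, 9], [3, 8], [4], [5], [7]].

So P = [[1, 2, 6, 9], [3, 8], [4], [5], [7]], Q = [[1, 4, 5, 9], [2, 7], [3], [6], [8]].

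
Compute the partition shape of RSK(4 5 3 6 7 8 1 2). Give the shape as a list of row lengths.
Row-insert each entry into an empty tableau.

After inserting 4: P = [[4]].
After inserting 5: P = [[4, 5]].
After inserting 3: P = [[3, 5], [4]].
After inserting 6: P = [[3, 5, 6], [4]].
After inserting 7: P = [[3, 5, 6, 7], [4]].
After inserting 8: P = [[3, 5, 6, 7, 8], [4]].
After inserting 1: P = [[1, 5, 6, 7, 8], [3], [4]].
After inserting 2: P = [[1, 2, 6, 7, 8], [3, 5], [4]].

The final insertion tableau P = [[1, 2, 6, 7, 8], [3, 5], [4]] has shape [5, 2, 1].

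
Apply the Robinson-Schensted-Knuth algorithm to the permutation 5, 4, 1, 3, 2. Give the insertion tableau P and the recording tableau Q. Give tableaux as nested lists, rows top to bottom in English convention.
Insert each entry of the permutation into P by Schensted row insertion, recording in Q the position of each new cell.

Insert 5: appended to row 1. P = [[5]].
Insert 4: 4 bumps 5 from row 1; 5 starts row 2. P = [[4], [5]].
Insert 1: 1 bumps 4 from row 1; 4 bumps 5 from row 2; 5 starts row 3. P = [[1], [4], [5]].
Insert 3: appended to row 1. P = [[1, 3], [4], [5]].
Insert 2: 2 bumps 3 from row 1; 3 bumps 4 from row 2; 4 bumps 5 from row 3; 5 starts row 4. P = [[1, 2], [3], [4], [5]].

So P = [[1, 2], [3], [4], [5]], Q = [[1, 4], [2], [3], [5]].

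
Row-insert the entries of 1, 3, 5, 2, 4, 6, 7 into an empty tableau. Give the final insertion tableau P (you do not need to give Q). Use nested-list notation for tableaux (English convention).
P = [[1, 2, 4, 6, 7], [3, 5]]

Insert 1: appended to row 1. P = [[1]].
Insert 3: appended to row 1. P = [[1, 3]].
Insert 5: appended to row 1. P = [[1, 3, 5]].
Insert 2: 2 bumps 3 from row 1; 3 starts row 2. P = [[1, 2, 5], [3]].
Insert 4: 4 bumps 5 from row 1; 5 appends to row 2. P = [[1, 2, 4], [3, 5]].
Insert 6: appended to row 1. P = [[1, 2, 4, 6], [3, 5]].
Insert 7: appended to row 1. P = [[1, 2, 4, 6, 7], [3, 5]].

So P = [[1, 2, 4, 6, 7], [3, 5]].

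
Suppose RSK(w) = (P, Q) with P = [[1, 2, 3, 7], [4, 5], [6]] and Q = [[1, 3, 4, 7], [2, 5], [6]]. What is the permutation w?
Reverse the RSK construction: for i from n down to 1, find the cell of Q containing i, remove the entry at that cell from P, and reverse-bump it up through P; the value ejected from row 1 is w(i).

Step i=7: Q has 7 at row 1, column 4; remove that cell from P, ejecting 7. So w(7) = 7. P is now [[1, 2, 3], [4, 5], [6]].
Step i=6: Q has 6 at row 3, column 1; remove 6 from row 3 of P and reverse-bump: 6 enters row 2 and ejects 5; 5 enters row 1 and ejects 3. So w(6) = 3. P is now [[1, 2, 5], [4, 6]].
Step i=5: Q has 5 at row 2, column 2; remove 6 from row 2 of P and reverse-bump: 6 enters row 1 and ejects 5. So w(5) = 5. P is now [[1, 2, 6], [4]].
Step i=4: Q has 4 at row 1, column 3; remove that cell from P, ejecting 6. So w(4) = 6. P is now [[1, 2], [4]].
Step i=3: Q has 3 at row 1, column 2; remove that cell from P, ejecting 2. So w(3) = 2. P is now [[1], [4]].
Step i=2: Q has 2 at row 2, column 1; remove 4 from row 2 of P and reverse-bump: 4 enters row 1 and ejects 1. So w(2) = 1. P is now [[4]].
Step i=1: Q has 1 at row 1, column 1; remove that cell from P, ejecting 4. So w(1) = 4. P is now [].

So w = 4 1 2 6 5 3 7.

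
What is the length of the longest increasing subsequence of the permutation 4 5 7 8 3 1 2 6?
4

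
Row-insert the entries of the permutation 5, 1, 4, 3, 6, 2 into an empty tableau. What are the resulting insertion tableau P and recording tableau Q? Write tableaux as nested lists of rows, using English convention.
P = [[1, 2, 6], [3], [4], [5]], Q = [[1, 3, 5], [2], [4], [6]]

Insert each entry of the permutation into P by Schensted row insertion, recording in Q the position of each new cell.

Insert 5: appended to row 1. P = [[5]].
Insert 1: 1 bumps 5 from row 1; 5 starts row 2. P = [[1], [5]].
Insert 4: appended to row 1. P = [[1, 4], [5]].
Insert 3: 3 bumps 4 from row 1; 4 bumps 5 from row 2; 5 starts row 3. P = [[1, 3], [4], [5]].
Insert 6: appended to row 1. P = [[1, 3, 6], [4], [5]].
Insert 2: 2 bumps 3 from row 1; 3 bumps 4 from row 2; 4 bumps 5 from row 3; 5 starts row 4. P = [[1, 2, 6], [3], [4], [5]].

So P = [[1, 2, 6], [3], [4], [5]], Q = [[1, 3, 5], [2], [4], [6]].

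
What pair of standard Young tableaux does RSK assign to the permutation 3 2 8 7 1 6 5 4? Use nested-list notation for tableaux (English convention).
Insert each entry of the permutation into P by Schensted row insertion, recording in Q the position of each new cell.

Insert 3: appended to row 1. P = [[3]].
Insert 2: 2 bumps 3 from row 1; 3 starts row 2. P = [[2], [3]].
Insert 8: appended to row 1. P = [[2, 8], [3]].
Insert 7: 7 bumps 8 from row 1; 8 appends to row 2. P = [[2, 7], [3, 8]].
Insert 1: 1 bumps 2 from row 1; 2 bumps 3 from row 2; 3 starts row 3. P = [[1, 7], [2, 8], [3]].
Insert 6: 6 bumps 7 from row 1; 7 bumps 8 from row 2; 8 appends to row 3. P = [[1, 6], [2, 7], [3, 8]].
Insert 5: 5 bumps 6 from row 1; 6 bumps 7 from row 2; 7 bumps 8 from row 3; 8 starts row 4. P = [[1, 5], [2, 6], [3, 7], [8]].
Insert 4: 4 bumps 5 from row 1; 5 bumps 6 from row 2; 6 bumps 7 from row 3; 7 bumps 8 from row 4; 8 starts row 5. P = [[1, 4], [2, 5], [3, 6], [7], [8]].

So P = [[1, 4], [2, 5], [3, 6], [7], [8]], Q = [[1, 3], [2, 4], [5, 6], [7], [8]].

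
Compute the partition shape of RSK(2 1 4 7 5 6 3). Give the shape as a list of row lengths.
[4, 2, 1]

Row-insert each entry into an empty tableau.

After inserting 2: P = [[2]].
After inserting 1: P = [[1], [2]].
After inserting 4: P = [[1, 4], [2]].
After inserting 7: P = [[1, 4, 7], [2]].
After inserting 5: P = [[1, 4, 5], [2, 7]].
After inserting 6: P = [[1, 4, 5, 6], [2, 7]].
After inserting 3: P = [[1, 3, 5, 6], [2, 4], [7]].

The final insertion tableau P = [[1, 3, 5, 6], [2, 4], [7]] has shape [4, 2, 1].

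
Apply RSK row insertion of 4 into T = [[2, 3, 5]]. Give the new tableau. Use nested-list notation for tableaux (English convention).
[[2, 3, 4], [5]]

In row 1, 4 replaces 5 (the leftmost entry greater than 4); 5 is bumped to row 2. 5 starts a new row 2. The new tableau is [[2, 3, 4], [5]].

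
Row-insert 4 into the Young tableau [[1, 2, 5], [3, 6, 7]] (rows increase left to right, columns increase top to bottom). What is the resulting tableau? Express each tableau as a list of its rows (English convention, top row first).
[[1, 2, 4], [3, 5, 7], [6]]

In row 1, 4 replaces 5 (the leftmost entry greater than 4); 5 is bumped to row 2. In row 2, 5 replaces 6 (the leftmost entry greater than 5); 6 is bumped to row 3. 6 starts a new row 3. The new tableau is [[1, 2, 4], [3, 5, 7], [6]].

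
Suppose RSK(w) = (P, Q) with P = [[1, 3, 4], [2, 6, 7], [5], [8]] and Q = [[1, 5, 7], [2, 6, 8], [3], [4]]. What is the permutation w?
Reverse RSK: for i = n, n-1, ..., 1, locate i in Q, remove the corresponding corner cell from P, and reverse-bump its entry up through P; the value ejected from row 1 is w(i).

So w = 8 5 2 1 6 3 7 4.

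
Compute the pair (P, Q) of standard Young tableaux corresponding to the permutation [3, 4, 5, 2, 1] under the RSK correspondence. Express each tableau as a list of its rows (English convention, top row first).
Insert each entry of the permutation into P by Schensted row insertion, recording in Q the position of each new cell.

Insert 3: appended to row 1. P = [[3]].
Insert 4: appended to row 1. P = [[3, 4]].
Insert 5: appended to row 1. P = [[3, 4, 5]].
Insert 2: 2 bumps 3 from row 1; 3 starts row 2. P = [[2, 4, 5], [3]].
Insert 1: 1 bumps 2 from row 1; 2 bumps 3 from row 2; 3 starts row 3. P = [[1, 4, 5], [2], [3]].

So P = [[1, 4, 5], [2], [3]], Q = [[1, 2, 3], [4], [5]].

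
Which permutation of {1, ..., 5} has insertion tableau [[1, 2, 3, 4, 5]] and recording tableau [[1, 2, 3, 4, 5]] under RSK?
Reverse RSK: for i = n, n-1, ..., 1, locate i in Q, remove the corresponding corner cell from P, and reverse-bump its entry up through P; the value ejected from row 1 is w(i).

So w = 1 2 3 4 5.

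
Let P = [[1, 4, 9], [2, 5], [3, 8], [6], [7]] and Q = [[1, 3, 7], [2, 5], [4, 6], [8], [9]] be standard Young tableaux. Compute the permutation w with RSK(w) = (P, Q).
Reverse the RSK construction: for i from n down to 1, find the cell of Q containing i, remove the entry at that cell from P, and reverse-bump it up through P; the value ejected from row 1 is w(i).

Step i=9: Q has 9 at row 5, column 1; remove 7 from row 5 of P and reverse-bump: 7 enters row 4 and ejects 6; 6 enters row 3 and ejects 3; 3 enters row 2 and ejects 2; 2 enters row 1 and ejects 1. So w(9) = 1. P is now [[2, 4, 9], [3, 5], [6, 8], [7]].
Step i=8: Q has 8 at row 4, column 1; remove 7 from row 4 of P and reverse-bump: 7 enters row 3 and ejects 6; 6 enters row 2 and ejects 5; 5 enters row 1 and ejects 4. So w(8) = 4. P is now [[2, 5, 9], [3, 6], [7, 8]].
Step i=7: Q has 7 at row 1, column 3; remove that cell from P, ejecting 9. So w(7) = 9. P is now [[2, 5], [3, 6], [7, 8]].
Step i=6: Q has 6 at row 3, column 2; remove 8 from row 3 of P and reverse-bump: 8 enters row 2 and ejects 6; 6 enters row 1 and ejects 5. So w(6) = 5. P is now [[2, 6], [3, 8], [7]].
Step i=5: Q has 5 at row 2, column 2; remove 8 from row 2 of P and reverse-bump: 8 enters row 1 and ejects 6. So w(5) = 6. P is now [[2, 8], [3], [7]].
Step i=4: Q has 4 at row 3, column 1; remove 7 from row 3 of P and reverse-bump: 7 enters row 2 and ejects 3; 3 enters row 1 and ejects 2. So w(4) = 2. P is now [[3, 8], [7]].
Step i=3: Q has 3 at row 1, column 2; remove that cell from P, ejecting 8. So w(3) = 8. P is now [[3], [7]].
Step i=2: Q has 2 at row 2, column 1; remove 7 from row 2 of P and reverse-bump: 7 enters row 1 and ejects 3. So w(2) = 3. P is now [[7]].
Step i=1: Q has 1 at row 1, column 1; remove that cell from P, ejecting 7. So w(1) = 7. P is now [].

So w = 7 3 8 2 6 5 9 4 1.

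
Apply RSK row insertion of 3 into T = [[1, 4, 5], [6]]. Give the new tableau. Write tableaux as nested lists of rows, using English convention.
In row 1, 3 replaces 4 (the leftmost entry greater than 3); 4 is bumped to row 2. In row 2, 4 replaces 6 (the leftmost entry greater than 4); 6 is bumped to row 3. 6 starts a new row 3. The new tableau is [[1, 3, 5], [4], [6]].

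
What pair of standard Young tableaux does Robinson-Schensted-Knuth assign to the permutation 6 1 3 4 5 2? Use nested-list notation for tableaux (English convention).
Insert each entry of the permutation into P by Schensted row insertion, recording in Q the position of each new cell.

Insert 6: appended to row 1. P = [[6]].
Insert 1: 1 bumps 6 from row 1; 6 starts row 2. P = [[1], [6]].
Insert 3: appended to row 1. P = [[1, 3], [6]].
Insert 4: appended to row 1. P = [[1, 3, 4], [6]].
Insert 5: appended to row 1. P = [[1, 3, 4, 5], [6]].
Insert 2: 2 bumps 3 from row 1; 3 bumps 6 from row 2; 6 starts row 3. P = [[1, 2, 4, 5], [3], [6]].

So P = [[1, 2, 4, 5], [3], [6]], Q = [[1, 3, 4, 5], [2], [6]].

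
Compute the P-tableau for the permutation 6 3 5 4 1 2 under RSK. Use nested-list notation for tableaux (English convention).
P = [[1, 2], [3, 4], [5], [6]]

Insert 6: appended to row 1. P = [[6]].
Insert 3: 3 bumps 6 from row 1; 6 starts row 2. P = [[3], [6]].
Insert 5: appended to row 1. P = [[3, 5], [6]].
Insert 4: 4 bumps 5 from row 1; 5 bumps 6 from row 2; 6 starts row 3. P = [[3, 4], [5], [6]].
Insert 1: 1 bumps 3 from row 1; 3 bumps 5 from row 2; 5 bumps 6 from row 3; 6 starts row 4. P = [[1, 4], [3], [5], [6]].
Insert 2: 2 bumps 4 from row 1; 4 appends to row 2. P = [[1, 2], [3, 4], [5], [6]].

So P = [[1, 2], [3, 4], [5], [6]].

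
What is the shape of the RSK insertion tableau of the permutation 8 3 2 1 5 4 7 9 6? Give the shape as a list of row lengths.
[4, 3, 1, 1]

Row-insert each entry into an empty tableau.

After inserting 8: P = [[8]].
After inserting 3: P = [[3], [8]].
After inserting 2: P = [[2], [3], [8]].
After inserting 1: P = [[1], [2], [3], [8]].
After inserting 5: P = [[1, 5], [2], [3], [8]].
After inserting 4: P = [[1, 4], [2, 5], [3], [8]].
After inserting 7: P = [[1, 4, 7], [2, 5], [3], [8]].
After inserting 9: P = [[1, 4, 7, 9], [2, 5], [3], [8]].
After inserting 6: P = [[1, 4, 6, 9], [2, 5, 7], [3], [8]].

The final insertion tableau P = [[1, 4, 6, 9], [2, 5, 7], [3], [8]] has shape [4, 3, 1, 1].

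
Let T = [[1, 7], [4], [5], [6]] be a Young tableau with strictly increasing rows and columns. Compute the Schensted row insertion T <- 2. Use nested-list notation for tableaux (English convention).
[[1, 2], [4, 7], [5], [6]]

In row 1, 2 replaces 7 (the leftmost entry greater than 2); 7 is bumped to row 2. 7 is appended to row 2. The new tableau is [[1, 2], [4, 7], [5], [6]].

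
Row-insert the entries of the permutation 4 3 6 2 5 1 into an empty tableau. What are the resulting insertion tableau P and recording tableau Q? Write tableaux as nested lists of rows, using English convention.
P = [[1, 5], [2, 6], [3], [4]], Q = [[1, 3], [2, 5], [4], [6]]

Insert each entry of the permutation into P by Schensted row insertion, recording in Q the position of each new cell.

Insert 4: appended to row 1. P = [[4]].
Insert 3: 3 bumps 4 from row 1; 4 starts row 2. P = [[3], [4]].
Insert 6: appended to row 1. P = [[3, 6], [4]].
Insert 2: 2 bumps 3 from row 1; 3 bumps 4 from row 2; 4 starts row 3. P = [[2, 6], [3], [4]].
Insert 5: 5 bumps 6 from row 1; 6 appends to row 2. P = [[2, 5], [3, 6], [4]].
Insert 1: 1 bumps 2 from row 1; 2 bumps 3 from row 2; 3 bumps 4 from row 3; 4 starts row 4. P = [[1, 5], [2, 6], [3], [4]].

So P = [[1, 5], [2, 6], [3], [4]], Q = [[1, 3], [2, 5], [4], [6]].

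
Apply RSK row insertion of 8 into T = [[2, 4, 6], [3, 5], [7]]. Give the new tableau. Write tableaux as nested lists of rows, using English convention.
8 is larger than every entry of row 1, so it is appended to row 1. The new tableau is [[2, 4, 6, 8], [3, 5], [7]].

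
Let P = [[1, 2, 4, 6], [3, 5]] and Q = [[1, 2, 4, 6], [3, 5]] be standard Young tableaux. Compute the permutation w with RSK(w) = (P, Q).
Reverse RSK: for i = n, n-1, ..., 1, locate i in Q, remove the corresponding corner cell from P, and reverse-bump its entry up through P; the value ejected from row 1 is w(i).

So w = 1 3 2 5 4 6.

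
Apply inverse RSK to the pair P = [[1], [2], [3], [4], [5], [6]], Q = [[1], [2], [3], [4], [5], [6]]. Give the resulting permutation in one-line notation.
6 5 4 3 2 1

Reverse RSK: for i = n, n-1, ..., 1, locate i in Q, remove the corresponding corner cell from P, and reverse-bump its entry up through P; the value ejected from row 1 is w(i).

So w = 6 5 4 3 2 1.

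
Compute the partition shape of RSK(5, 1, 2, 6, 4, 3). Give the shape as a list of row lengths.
[3, 2, 1]

Row-insert each entry into an empty tableau.

After inserting 5: P = [[5]].
After inserting 1: P = [[1], [5]].
After inserting 2: P = [[1, 2], [5]].
After inserting 6: P = [[1, 2, 6], [5]].
After inserting 4: P = [[1, 2, 4], [5, 6]].
After inserting 3: P = [[1, 2, 3], [4, 6], [5]].

The final insertion tableau P = [[1, 2, 3], [4, 6], [5]] has shape [3, 2, 1].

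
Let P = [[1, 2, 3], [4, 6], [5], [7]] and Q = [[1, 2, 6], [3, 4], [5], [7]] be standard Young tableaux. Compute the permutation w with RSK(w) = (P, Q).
5 7 1 6 2 4 3

Reverse the RSK construction: for i from n down to 1, find the cell of Q containing i, remove the entry at that cell from P, and reverse-bump it up through P; the value ejected from row 1 is w(i).

Step i=7: Q has 7 at row 4, column 1; remove 7 from row 4 of P and reverse-bump: 7 enters row 3 and ejects 5; 5 enters row 2 and ejects 4; 4 enters row 1 and ejects 3. So w(7) = 3. P is now [[1, 2, 4], [5, 6], [7]].
Step i=6: Q has 6 at row 1, column 3; remove that cell from P, ejecting 4. So w(6) = 4. P is now [[1, 2], [5, 6], [7]].
Step i=5: Q has 5 at row 3, column 1; remove 7 from row 3 of P and reverse-bump: 7 enters row 2 and ejects 6; 6 enters row 1 and ejects 2. So w(5) = 2. P is now [[1, 6], [5, 7]].
Step i=4: Q has 4 at row 2, column 2; remove 7 from row 2 of P and reverse-bump: 7 enters row 1 and ejects 6. So w(4) = 6. P is now [[1, 7], [5]].
Step i=3: Q has 3 at row 2, column 1; remove 5 from row 2 of P and reverse-bump: 5 enters row 1 and ejects 1. So w(3) = 1. P is now [[5, 7]].
Step i=2: Q has 2 at row 1, column 2; remove that cell from P, ejecting 7. So w(2) = 7. P is now [[5]].
Step i=1: Q has 1 at row 1, column 1; remove that cell from P, ejecting 5. So w(1) = 5. P is now [].

So w = 5 7 1 6 2 4 3.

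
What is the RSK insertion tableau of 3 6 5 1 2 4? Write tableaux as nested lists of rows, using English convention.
After inserting 3: P = [[3]].
After inserting 6: P = [[3, 6]].
After inserting 5: P = [[3, 5], [6]].
After inserting 1: P = [[1, 5], [3], [6]].
After inserting 2: P = [[1, 2], [3, 5], [6]].
After inserting 4: P = [[1, 2, 4], [3, 5], [6]].

So P = [[1, 2, 4], [3, 5], [6]].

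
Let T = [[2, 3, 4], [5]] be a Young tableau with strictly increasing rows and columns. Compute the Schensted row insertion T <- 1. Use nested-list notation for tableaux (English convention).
In row 1, 1 replaces 2 (the leftmost entry greater than 1); 2 is bumped to row 2. In row 2, 2 replaces 5 (the leftmost entry greater than 2); 5 is bumped to row 3. 5 starts a new row 3. The new tableau is [[1, 3, 4], [2], [5]].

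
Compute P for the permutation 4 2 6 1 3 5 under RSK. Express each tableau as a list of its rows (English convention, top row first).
Insert 4: appended to row 1. P = [[4]].
Insert 2: 2 bumps 4 from row 1; 4 starts row 2. P = [[2], [4]].
Insert 6: appended to row 1. P = [[2, 6], [4]].
Insert 1: 1 bumps 2 from row 1; 2 bumps 4 from row 2; 4 starts row 3. P = [[1, 6], [2], [4]].
Insert 3: 3 bumps 6 from row 1; 6 appends to row 2. P = [[1, 3], [2, 6], [4]].
Insert 5: appended to row 1. P = [[1, 3, 5], [2, 6], [4]].

So P = [[1, 3, 5], [2, 6], [4]].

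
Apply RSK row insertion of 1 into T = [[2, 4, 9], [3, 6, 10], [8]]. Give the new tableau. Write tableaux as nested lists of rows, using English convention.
[[1, 4, 9], [2, 6, 10], [3], [8]]

In row 1, 1 replaces 2 (the leftmost entry greater than 1); 2 is bumped to row 2. In row 2, 2 replaces 3 (the leftmost entry greater than 2); 3 is bumped to row 3. In row 3, 3 replaces 8 (the leftmost entry greater than 3); 8 is bumped to row 4. 8 starts a new row 4. The new tableau is [[1, 4, 9], [2, 6, 10], [3], [8]].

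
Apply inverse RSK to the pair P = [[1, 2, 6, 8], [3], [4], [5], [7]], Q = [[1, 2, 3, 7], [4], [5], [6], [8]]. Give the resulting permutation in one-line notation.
1 5 7 6 4 3 8 2

Reverse the RSK construction: for i from n down to 1, find the cell of Q containing i, remove the entry at that cell from P, and reverse-bump it up through P; the value ejected from row 1 is w(i).

Step i=8: Q has 8 at row 5, column 1; remove 7 from row 5 of P and reverse-bump: 7 enters row 4 and ejects 5; 5 enters row 3 and ejects 4; 4 enters row 2 and ejects 3; 3 enters row 1 and ejects 2. So w(8) = 2. P is now [[1, 3, 6, 8], [4], [5], [7]].
Step i=7: Q has 7 at row 1, column 4; remove that cell from P, ejecting 8. So w(7) = 8. P is now [[1, 3, 6], [4], [5], [7]].
Step i=6: Q has 6 at row 4, column 1; remove 7 from row 4 of P and reverse-bump: 7 enters row 3 and ejects 5; 5 enters row 2 and ejects 4; 4 enters row 1 and ejects 3. So w(6) = 3. P is now [[1, 4, 6], [5], [7]].
Step i=5: Q has 5 at row 3, column 1; remove 7 from row 3 of P and reverse-bump: 7 enters row 2 and ejects 5; 5 enters row 1 and ejects 4. So w(5) = 4. P is now [[1, 5, 6], [7]].
Step i=4: Q has 4 at row 2, column 1; remove 7 from row 2 of P and reverse-bump: 7 enters row 1 and ejects 6. So w(4) = 6. P is now [[1, 5, 7]].
Step i=3: Q has 3 at row 1, column 3; remove that cell from P, ejecting 7. So w(3) = 7. P is now [[1, 5]].
Step i=2: Q has 2 at row 1, column 2; remove that cell from P, ejecting 5. So w(2) = 5. P is now [[1]].
Step i=1: Q has 1 at row 1, column 1; remove that cell from P, ejecting 1. So w(1) = 1. P is now [].

So w = 1 5 7 6 4 3 8 2.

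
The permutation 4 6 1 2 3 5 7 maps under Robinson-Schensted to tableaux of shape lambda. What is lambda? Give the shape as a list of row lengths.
[5, 2]

Row-insert each entry into an empty tableau.

After inserting 4: P = [[4]].
After inserting 6: P = [[4, 6]].
After inserting 1: P = [[1, 6], [4]].
After inserting 2: P = [[1, 2], [4, 6]].
After inserting 3: P = [[1, 2, 3], [4, 6]].
After inserting 5: P = [[1, 2, 3, 5], [4, 6]].
After inserting 7: P = [[1, 2, 3, 5, 7], [4, 6]].

The final insertion tableau P = [[1, 2, 3, 5, 7], [4, 6]] has shape [5, 2].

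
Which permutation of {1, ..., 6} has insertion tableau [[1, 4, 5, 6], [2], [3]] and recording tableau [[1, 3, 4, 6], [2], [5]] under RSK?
3 2 4 5 1 6

Reverse RSK: for i = n, n-1, ..., 1, locate i in Q, remove the corresponding corner cell from P, and reverse-bump its entry up through P; the value ejected from row 1 is w(i).

So w = 3 2 4 5 1 6.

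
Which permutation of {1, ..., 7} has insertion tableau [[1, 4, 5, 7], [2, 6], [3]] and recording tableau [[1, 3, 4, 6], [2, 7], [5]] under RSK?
3 2 4 6 1 7 5

Reverse RSK: for i = n, n-1, ..., 1, locate i in Q, remove the corresponding corner cell from P, and reverse-bump its entry up through P; the value ejected from row 1 is w(i).

So w = 3 2 4 6 1 7 5.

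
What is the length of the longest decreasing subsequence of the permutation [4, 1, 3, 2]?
3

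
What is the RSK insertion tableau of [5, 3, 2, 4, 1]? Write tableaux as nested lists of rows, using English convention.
Insert 5: appended to row 1. P = [[5]].
Insert 3: 3 bumps 5 from row 1; 5 starts row 2. P = [[3], [5]].
Insert 2: 2 bumps 3 from row 1; 3 bumps 5 from row 2; 5 starts row 3. P = [[2], [3], [5]].
Insert 4: appended to row 1. P = [[2, 4], [3], [5]].
Insert 1: 1 bumps 2 from row 1; 2 bumps 3 from row 2; 3 bumps 5 from row 3; 5 starts row 4. P = [[1, 4], [2], [3], [5]].

So P = [[1, 4], [2], [3], [5]].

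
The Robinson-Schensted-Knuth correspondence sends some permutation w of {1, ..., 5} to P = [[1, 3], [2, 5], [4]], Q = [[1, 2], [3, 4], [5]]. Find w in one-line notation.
Reverse the RSK construction: for i from n down to 1, find the cell of Q containing i, remove the entry at that cell from P, and reverse-bump it up through P; the value ejected from row 1 is w(i).

Step i=5: Q has 5 at row 3, column 1; remove 4 from row 3 of P and reverse-bump: 4 enters row 2 and ejects 2; 2 enters row 1 and ejects 1. So w(5) = 1. P is now [[2, 3], [4, 5]].
Step i=4: Q has 4 at row 2, column 2; remove 5 from row 2 of P and reverse-bump: 5 enters row 1 and ejects 3. So w(4) = 3. P is now [[2, 5], [4]].
Step i=3: Q has 3 at row 2, column 1; remove 4 from row 2 of P and reverse-bump: 4 enters row 1 and ejects 2. So w(3) = 2. P is now [[4, 5]].
Step i=2: Q has 2 at row 1, column 2; remove that cell from P, ejecting 5. So w(2) = 5. P is now [[4]].
Step i=1: Q has 1 at row 1, column 1; remove that cell from P, ejecting 4. So w(1) = 4. P is now [].

So w = 4 5 2 3 1.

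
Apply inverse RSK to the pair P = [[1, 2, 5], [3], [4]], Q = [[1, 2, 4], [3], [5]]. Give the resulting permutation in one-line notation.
Reverse the RSK construction: for i from n down to 1, find the cell of Q containing i, remove the entry at that cell from P, and reverse-bump it up through P; the value ejected from row 1 is w(i).

Step i=5: Q has 5 at row 3, column 1; remove 4 from row 3 of P and reverse-bump: 4 enters row 2 and ejects 3; 3 enters row 1 and ejects 2. So w(5) = 2. P is now [[1, 3, 5], [4]].
Step i=4: Q has 4 at row 1, column 3; remove that cell from P, ejecting 5. So w(4) = 5. P is now [[1, 3], [4]].
Step i=3: Q has 3 at row 2, column 1; remove 4 from row 2 of P and reverse-bump: 4 enters row 1 and ejects 3. So w(3) = 3. P is now [[1, 4]].
Step i=2: Q has 2 at row 1, column 2; remove that cell from P, ejecting 4. So w(2) = 4. P is now [[1]].
Step i=1: Q has 1 at row 1, column 1; remove that cell from P, ejecting 1. So w(1) = 1. P is now [].

So w = 1 4 3 5 2.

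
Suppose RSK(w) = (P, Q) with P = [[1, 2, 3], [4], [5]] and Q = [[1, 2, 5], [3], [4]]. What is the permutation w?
1 5 4 2 3

Reverse the RSK construction: for i from n down to 1, find the cell of Q containing i, remove the entry at that cell from P, and reverse-bump it up through P; the value ejected from row 1 is w(i).

Step i=5: Q has 5 at row 1, column 3; remove that cell from P, ejecting 3. So w(5) = 3. P is now [[1, 2], [4], [5]].
Step i=4: Q has 4 at row 3, column 1; remove 5 from row 3 of P and reverse-bump: 5 enters row 2 and ejects 4; 4 enters row 1 and ejects 2. So w(4) = 2. P is now [[1, 4], [5]].
Step i=3: Q has 3 at row 2, column 1; remove 5 from row 2 of P and reverse-bump: 5 enters row 1 and ejects 4. So w(3) = 4. P is now [[1, 5]].
Step i=2: Q has 2 at row 1, column 2; remove that cell from P, ejecting 5. So w(2) = 5. P is now [[1]].
Step i=1: Q has 1 at row 1, column 1; remove that cell from P, ejecting 1. So w(1) = 1. P is now [].

So w = 1 5 4 2 3.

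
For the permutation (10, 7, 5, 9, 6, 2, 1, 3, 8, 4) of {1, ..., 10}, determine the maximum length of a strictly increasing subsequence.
3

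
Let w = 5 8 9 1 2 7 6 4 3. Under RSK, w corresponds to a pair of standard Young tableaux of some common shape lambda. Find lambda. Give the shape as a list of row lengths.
Row-insert each entry into an empty tableau.

After inserting 5: P = [[5]].
After inserting 8: P = [[5, 8]].
After inserting 9: P = [[5, 8, 9]].
After inserting 1: P = [[1, 8, 9], [5]].
After inserting 2: P = [[1, 2, 9], [5, 8]].
After inserting 7: P = [[1, 2, 7], [5, 8, 9]].
After inserting 6: P = [[1, 2, 6], [5, 7, 9], [8]].
After inserting 4: P = [[1, 2, 4], [5, 6, 9], [7], [8]].
After inserting 3: P = [[1, 2, 3], [4, 6, 9], [5], [7], [8]].

The final insertion tableau P = [[1, 2, 3], [4, 6, 9], [5], [7], [8]] has shape [3, 3, 1, 1, 1].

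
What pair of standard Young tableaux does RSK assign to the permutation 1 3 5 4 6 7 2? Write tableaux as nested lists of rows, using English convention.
Insert each entry of the permutation into P by Schensted row insertion, recording in Q the position of each new cell.

After inserting 1: P = [[1]].
After inserting 3: P = [[1, 3]].
After inserting 5: P = [[1, 3, 5]].
After inserting 4: P = [[1, 3, 4], [5]].
After inserting 6: P = [[1, 3, 4, 6], [5]].
After inserting 7: P = [[1, 3, 4, 6, 7], [5]].
After inserting 2: P = [[1, 2, 4, 6, 7], [3], [5]].

So P = [[1, 2, 4, 6, 7], [3], [5]], Q = [[1, 2, 3, 5, 6], [4], [7]].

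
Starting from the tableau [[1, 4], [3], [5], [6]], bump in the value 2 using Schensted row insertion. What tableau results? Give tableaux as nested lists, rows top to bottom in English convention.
[[1, 2], [3, 4], [5], [6]]

In row 1, 2 replaces 4 (the leftmost entry greater than 2); 4 is bumped to row 2. 4 is appended to row 2. The new tableau is [[1, 2], [3, 4], [5], [6]].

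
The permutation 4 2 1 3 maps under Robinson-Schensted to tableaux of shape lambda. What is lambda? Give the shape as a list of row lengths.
[2, 1, 1]

Row-insert each entry into an empty tableau.

After inserting 4: P = [[4]].
After inserting 2: P = [[2], [4]].
After inserting 1: P = [[1], [2], [4]].
After inserting 3: P = [[1, 3], [2], [4]].

The final insertion tableau P = [[1, 3], [2], [4]] has shape [2, 1, 1].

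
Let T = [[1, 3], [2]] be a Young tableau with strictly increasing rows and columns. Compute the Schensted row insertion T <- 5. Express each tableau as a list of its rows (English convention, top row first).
5 is larger than every entry of row 1, so it is appended to row 1. The new tableau is [[1, 3, 5], [2]].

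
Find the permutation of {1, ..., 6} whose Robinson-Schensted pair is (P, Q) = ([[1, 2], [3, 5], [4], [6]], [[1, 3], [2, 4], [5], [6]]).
Reverse the RSK construction: for i from n down to 1, find the cell of Q containing i, remove the entry at that cell from P, and reverse-bump it up through P; the value ejected from row 1 is w(i).

Step i=6: Q has 6 at row 4, column 1; remove 6 from row 4 of P and reverse-bump: 6 enters row 3 and ejects 4; 4 enters row 2 and ejects 3; 3 enters row 1 and ejects 2. So w(6) = 2. P is now [[1, 3], [4, 5], [6]].
Step i=5: Q has 5 at row 3, column 1; remove 6 from row 3 of P and reverse-bump: 6 enters row 2 and ejects 5; 5 enters row 1 and ejects 3. So w(5) = 3. P is now [[1, 5], [4, 6]].
Step i=4: Q has 4 at row 2, column 2; remove 6 from row 2 of P and reverse-bump: 6 enters row 1 and ejects 5. So w(4) = 5. P is now [[1, 6], [4]].
Step i=3: Q has 3 at row 1, column 2; remove that cell from P, ejecting 6. So w(3) = 6. P is now [[1], [4]].
Step i=2: Q has 2 at row 2, column 1; remove 4 from row 2 of P and reverse-bump: 4 enters row 1 and ejects 1. So w(2) = 1. P is now [[4]].
Step i=1: Q has 1 at row 1, column 1; remove that cell from P, ejecting 4. So w(1) = 4. P is now [].

So w = 4 1 6 5 3 2.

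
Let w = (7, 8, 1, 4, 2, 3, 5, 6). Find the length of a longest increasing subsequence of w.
5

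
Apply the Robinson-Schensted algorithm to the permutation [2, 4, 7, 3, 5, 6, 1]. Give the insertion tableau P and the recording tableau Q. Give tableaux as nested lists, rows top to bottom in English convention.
Insert each entry of the permutation into P by Schensted row insertion, recording in Q the position of each new cell.

Insert 2: appended to row 1. P = [[2]].
Insert 4: appended to row 1. P = [[2, 4]].
Insert 7: appended to row 1. P = [[2, 4, 7]].
Insert 3: 3 bumps 4 from row 1; 4 starts row 2. P = [[2, 3, 7], [4]].
Insert 5: 5 bumps 7 from row 1; 7 appends to row 2. P = [[2, 3, 5], [4, 7]].
Insert 6: appended to row 1. P = [[2, 3, 5, 6], [4, 7]].
Insert 1: 1 bumps 2 from row 1; 2 bumps 4 from row 2; 4 starts row 3. P = [[1, 3, 5, 6], [2, 7], [4]].

So P = [[1, 3, 5, 6], [2, 7], [4]], Q = [[1, 2, 3, 6], [4, 5], [7]].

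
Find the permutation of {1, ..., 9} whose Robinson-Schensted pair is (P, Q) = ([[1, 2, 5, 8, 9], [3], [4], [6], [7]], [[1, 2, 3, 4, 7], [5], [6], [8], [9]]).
Reverse RSK: for i = n, n-1, ..., 1, locate i in Q, remove the corresponding corner cell from P, and reverse-bump its entry up through P; the value ejected from row 1 is w(i).

So w = 1 4 7 8 6 5 9 3 2.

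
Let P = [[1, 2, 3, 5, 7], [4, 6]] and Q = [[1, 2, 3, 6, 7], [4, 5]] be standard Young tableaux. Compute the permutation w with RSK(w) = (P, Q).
Reverse the RSK construction: for i from n down to 1, find the cell of Q containing i, remove the entry at that cell from P, and reverse-bump it up through P; the value ejected from row 1 is w(i).

Step i=7: Q has 7 at row 1, column 5; remove that cell from P, ejecting 7. So w(7) = 7. P is now [[1, 2, 3, 5], [4, 6]].
Step i=6: Q has 6 at row 1, column 4; remove that cell from P, ejecting 5. So w(6) = 5. P is now [[1, 2, 3], [4, 6]].
Step i=5: Q has 5 at row 2, column 2; remove 6 from row 2 of P and reverse-bump: 6 enters row 1 and ejects 3. So w(5) = 3. P is now [[1, 2, 6], [4]].
Step i=4: Q has 4 at row 2, column 1; remove 4 from row 2 of P and reverse-bump: 4 enters row 1 and ejects 2. So w(4) = 2. P is now [[1, 4, 6]].
Step i=3: Q has 3 at row 1, column 3; remove that cell from P, ejecting 6. So w(3) = 6. P is now [[1, 4]].
Step i=2: Q has 2 at row 1, column 2; remove that cell from P, ejecting 4. So w(2) = 4. P is now [[1]].
Step i=1: Q has 1 at row 1, column 1; remove that cell from P, ejecting 1. So w(1) = 1. P is now [].

So w = 1 4 6 2 3 5 7.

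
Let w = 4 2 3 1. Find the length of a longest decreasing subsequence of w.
3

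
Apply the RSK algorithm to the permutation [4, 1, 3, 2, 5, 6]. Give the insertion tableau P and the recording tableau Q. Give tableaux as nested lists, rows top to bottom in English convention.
P = [[1, 2, 5, 6], [3], [4]], Q = [[1, 3, 5, 6], [2], [4]]

Insert each entry of the permutation into P by Schensted row insertion, recording in Q the position of each new cell.

Insert 4: appended to row 1. P = [[4]].
Insert 1: 1 bumps 4 from row 1; 4 starts row 2. P = [[1], [4]].
Insert 3: appended to row 1. P = [[1, 3], [4]].
Insert 2: 2 bumps 3 from row 1; 3 bumps 4 from row 2; 4 starts row 3. P = [[1, 2], [3], [4]].
Insert 5: appended to row 1. P = [[1, 2, 5], [3], [4]].
Insert 6: appended to row 1. P = [[1, 2, 5, 6], [3], [4]].

So P = [[1, 2, 5, 6], [3], [4]], Q = [[1, 3, 5, 6], [2], [4]].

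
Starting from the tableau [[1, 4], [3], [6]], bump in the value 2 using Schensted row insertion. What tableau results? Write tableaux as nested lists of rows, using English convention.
In row 1, 2 replaces 4 (the leftmost entry greater than 2); 4 is bumped to row 2. 4 is appended to row 2. The new tableau is [[1, 2], [3, 4], [6]].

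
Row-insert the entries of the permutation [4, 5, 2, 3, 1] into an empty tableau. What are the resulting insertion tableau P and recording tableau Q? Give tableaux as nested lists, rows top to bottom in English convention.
Insert each entry of the permutation into P by Schensted row insertion, recording in Q the position of each new cell.

Insert 4: appended to row 1. P = [[4]].
Insert 5: appended to row 1. P = [[4, 5]].
Insert 2: 2 bumps 4 from row 1; 4 starts row 2. P = [[2, 5], [4]].
Insert 3: 3 bumps 5 from row 1; 5 appends to row 2. P = [[2, 3], [4, 5]].
Insert 1: 1 bumps 2 from row 1; 2 bumps 4 from row 2; 4 starts row 3. P = [[1, 3], [2, 5], [4]].

So P = [[1, 3], [2, 5], [4]], Q = [[1, 2], [3, 4], [5]].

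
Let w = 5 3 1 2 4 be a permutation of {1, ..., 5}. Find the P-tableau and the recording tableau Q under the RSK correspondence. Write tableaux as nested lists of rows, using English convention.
Insert each entry of the permutation into P by Schensted row insertion, recording in Q the position of each new cell.

After inserting 5: P = [[5]].
After inserting 3: P = [[3], [5]].
After inserting 1: P = [[1], [3], [5]].
After inserting 2: P = [[1, 2], [3], [5]].
After inserting 4: P = [[1, 2, 4], [3], [5]].

So P = [[1, 2, 4], [3], [5]], Q = [[1, 4, 5], [2], [3]].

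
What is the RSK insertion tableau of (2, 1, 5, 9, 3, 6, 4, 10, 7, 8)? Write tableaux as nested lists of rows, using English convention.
P = [[1, 3, 4, 7, 8], [2, 5, 6, 10], [9]]

After inserting 2: P = [[2]].
After inserting 1: P = [[1], [2]].
After inserting 5: P = [[1, 5], [2]].
After inserting 9: P = [[1, 5, 9], [2]].
After inserting 3: P = [[1, 3, 9], [2, 5]].
After inserting 6: P = [[1, 3, 6], [2, 5, 9]].
After inserting 4: P = [[1, 3, 4], [2, 5, 6], [9]].
After inserting 10: P = [[1, 3, 4, 10], [2, 5, 6], [9]].
After inserting 7: P = [[1, 3, 4, 7], [2, 5, 6, 10], [9]].
After inserting 8: P = [[1, 3, 4, 7, 8], [2, 5, 6, 10], [9]].

So P = [[1, 3, 4, 7, 8], [2, 5, 6, 10], [9]].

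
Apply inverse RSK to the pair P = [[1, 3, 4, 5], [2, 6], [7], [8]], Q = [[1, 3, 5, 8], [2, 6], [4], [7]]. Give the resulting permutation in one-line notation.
8 2 3 1 7 6 4 5

Reverse the RSK construction: for i from n down to 1, find the cell of Q containing i, remove the entry at that cell from P, and reverse-bump it up through P; the value ejected from row 1 is w(i).

Step i=8: Q has 8 at row 1, column 4; remove that cell from P, ejecting 5. So w(8) = 5. P is now [[1, 3, 4], [2, 6], [7], [8]].
Step i=7: Q has 7 at row 4, column 1; remove 8 from row 4 of P and reverse-bump: 8 enters row 3 and ejects 7; 7 enters row 2 and ejects 6; 6 enters row 1 and ejects 4. So w(7) = 4. P is now [[1, 3, 6], [2, 7], [8]].
Step i=6: Q has 6 at row 2, column 2; remove 7 from row 2 of P and reverse-bump: 7 enters row 1 and ejects 6. So w(6) = 6. P is now [[1, 3, 7], [2], [8]].
Step i=5: Q has 5 at row 1, column 3; remove that cell from P, ejecting 7. So w(5) = 7. P is now [[1, 3], [2], [8]].
Step i=4: Q has 4 at row 3, column 1; remove 8 from row 3 of P and reverse-bump: 8 enters row 2 and ejects 2; 2 enters row 1 and ejects 1. So w(4) = 1. P is now [[2, 3], [8]].
Step i=3: Q has 3 at row 1, column 2; remove that cell from P, ejecting 3. So w(3) = 3. P is now [[2], [8]].
Step i=2: Q has 2 at row 2, column 1; remove 8 from row 2 of P and reverse-bump: 8 enters row 1 and ejects 2. So w(2) = 2. P is now [[8]].
Step i=1: Q has 1 at row 1, column 1; remove that cell from P, ejecting 8. So w(1) = 8. P is now [].

So w = 8 2 3 1 7 6 4 5.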